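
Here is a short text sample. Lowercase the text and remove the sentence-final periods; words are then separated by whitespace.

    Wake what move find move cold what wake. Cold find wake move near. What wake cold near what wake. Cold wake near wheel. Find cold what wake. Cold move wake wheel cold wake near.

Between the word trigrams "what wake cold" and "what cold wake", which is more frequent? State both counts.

"what wake cold" (4 vs 0)

"what wake cold": 4 occurrences
"what cold wake": 0 occurrences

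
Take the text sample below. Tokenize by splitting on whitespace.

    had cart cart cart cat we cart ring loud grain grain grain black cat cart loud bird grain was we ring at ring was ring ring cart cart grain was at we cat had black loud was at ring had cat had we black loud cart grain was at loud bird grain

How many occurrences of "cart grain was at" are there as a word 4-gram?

Scanning the 49 overlapping 4-gram windows for "cart grain was at":
  position 28–31: cart grain was at
  position 46–49: cart grain was at

2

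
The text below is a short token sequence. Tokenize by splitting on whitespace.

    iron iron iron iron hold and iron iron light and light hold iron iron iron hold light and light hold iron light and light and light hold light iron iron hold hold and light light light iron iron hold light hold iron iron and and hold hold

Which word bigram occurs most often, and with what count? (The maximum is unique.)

"iron iron", 9 times

Bigram frequencies (highest first):
  iron iron: 9
  and light: 5
  iron hold: 4
  light and: 4
  light hold: 4
  hold iron: 3
  … (10 more, each ≤ 3)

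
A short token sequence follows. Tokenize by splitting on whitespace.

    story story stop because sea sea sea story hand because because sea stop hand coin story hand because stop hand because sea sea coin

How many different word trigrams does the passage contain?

24 tokens → 22 trigram windows in total.
Repeated trigrams (each contributes count−1 duplicates):
  because sea sea: 2
  story hand because: 2
2 duplicate windows → 22 − 2 = 20 distinct.

20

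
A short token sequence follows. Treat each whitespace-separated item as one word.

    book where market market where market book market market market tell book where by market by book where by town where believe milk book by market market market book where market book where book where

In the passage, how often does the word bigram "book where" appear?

6

Scanning the 34 overlapping bigram windows for "book where":
  position 1–2: book where
  position 12–13: book where
  position 17–18: book where
  position 29–30: book where
  position 32–33: book where
  position 34–35: book where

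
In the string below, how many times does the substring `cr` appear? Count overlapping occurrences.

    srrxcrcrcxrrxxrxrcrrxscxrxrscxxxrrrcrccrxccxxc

Sliding a length-2 window over the 46 characters (45 positions):
  position 5–6: cr
  position 7–8: cr
  position 18–19: cr
  position 36–37: cr
  position 39–40: cr

5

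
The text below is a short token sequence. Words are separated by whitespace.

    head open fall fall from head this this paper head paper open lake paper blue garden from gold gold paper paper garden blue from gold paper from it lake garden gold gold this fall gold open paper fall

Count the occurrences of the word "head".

3

Scanning the 38 tokens for "head":
  position 1: head
  position 6: head
  position 10: head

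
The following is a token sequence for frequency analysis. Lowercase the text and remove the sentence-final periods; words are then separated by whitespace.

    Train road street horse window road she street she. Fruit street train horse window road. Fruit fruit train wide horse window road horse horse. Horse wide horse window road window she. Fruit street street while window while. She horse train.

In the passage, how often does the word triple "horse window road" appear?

Scanning the 38 overlapping trigram windows for "horse window road":
  position 4–6: horse window road
  position 13–15: horse window road
  position 20–22: horse window road
  position 27–29: horse window road

4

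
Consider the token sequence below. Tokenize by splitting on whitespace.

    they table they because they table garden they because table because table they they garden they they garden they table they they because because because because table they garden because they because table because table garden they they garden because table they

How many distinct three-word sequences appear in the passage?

26

42 tokens → 40 trigram windows in total.
Repeated trigrams (each contributes count−1 duplicates):
  because table they: 3
  they they garden: 3
  because because because: 2
  because table because: 2
  garden they they: 2
  table because table: 2
  table garden they: 2
  table they they: 2
  … (4 more repeated)
14 duplicate windows → 40 − 14 = 26 distinct.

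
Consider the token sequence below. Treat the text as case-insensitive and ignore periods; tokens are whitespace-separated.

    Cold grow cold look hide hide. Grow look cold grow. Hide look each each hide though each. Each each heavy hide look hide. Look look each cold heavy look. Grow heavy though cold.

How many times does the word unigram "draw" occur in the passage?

Scanning the 33 tokens for "draw":
  (none found)

0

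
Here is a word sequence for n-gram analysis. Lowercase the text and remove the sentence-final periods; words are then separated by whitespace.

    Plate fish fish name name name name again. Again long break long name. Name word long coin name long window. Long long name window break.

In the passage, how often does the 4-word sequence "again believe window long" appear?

Scanning the 22 overlapping 4-gram windows for "again believe window long":
  (none found)

0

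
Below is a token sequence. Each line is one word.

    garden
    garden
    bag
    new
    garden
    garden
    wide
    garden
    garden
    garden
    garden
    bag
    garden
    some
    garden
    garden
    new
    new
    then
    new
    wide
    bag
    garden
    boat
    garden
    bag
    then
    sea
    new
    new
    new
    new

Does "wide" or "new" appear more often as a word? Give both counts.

"new" (8 vs 2)

"wide": 2 occurrences
"new": 8 occurrences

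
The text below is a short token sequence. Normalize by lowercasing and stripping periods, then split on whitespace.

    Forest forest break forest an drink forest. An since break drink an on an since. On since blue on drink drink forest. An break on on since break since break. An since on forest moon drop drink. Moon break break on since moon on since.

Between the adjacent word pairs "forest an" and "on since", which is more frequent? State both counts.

"forest an": 3 occurrences
"on since": 4 occurrences

"on since" (4 vs 3)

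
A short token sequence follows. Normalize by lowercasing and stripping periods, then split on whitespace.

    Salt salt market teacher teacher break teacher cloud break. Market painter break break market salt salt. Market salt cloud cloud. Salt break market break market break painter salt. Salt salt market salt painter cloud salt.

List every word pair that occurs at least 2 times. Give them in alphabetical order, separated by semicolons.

break market; cloud salt; market break; market salt; salt market; salt salt

Bigram counts meeting the condition (at least 2 times):
  break market: 4
  cloud salt: 2
  market break: 2
  market salt: 3
  salt market: 3
  salt salt: 4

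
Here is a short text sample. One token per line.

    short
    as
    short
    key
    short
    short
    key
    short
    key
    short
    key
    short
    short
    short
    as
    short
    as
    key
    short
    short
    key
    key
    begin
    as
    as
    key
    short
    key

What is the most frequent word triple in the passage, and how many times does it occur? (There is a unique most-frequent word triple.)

"short key short", 4 times

Trigram frequencies (highest first):
  short key short: 4
  key short short: 3
  key short key: 3
  short as short: 2
  short short key: 2
  as key short: 2
  … (10 more, each ≤ 1)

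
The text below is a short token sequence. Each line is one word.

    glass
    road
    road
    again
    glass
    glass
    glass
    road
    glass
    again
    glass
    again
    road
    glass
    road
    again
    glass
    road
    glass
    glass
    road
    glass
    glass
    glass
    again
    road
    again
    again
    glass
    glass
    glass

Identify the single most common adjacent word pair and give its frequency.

"glass glass", 7 times

Bigram frequencies (highest first):
  glass glass: 7
  glass road: 5
  again glass: 4
  road glass: 4
  road again: 3
  glass again: 3
  … (3 more, each ≤ 2)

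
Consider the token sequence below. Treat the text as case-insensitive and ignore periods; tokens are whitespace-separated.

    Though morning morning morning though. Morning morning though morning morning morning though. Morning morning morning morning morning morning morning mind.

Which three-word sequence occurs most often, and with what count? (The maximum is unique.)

"morning morning morning", 7 times

Trigram frequencies (highest first):
  morning morning morning: 7
  though morning morning: 4
  morning morning though: 3
  morning though morning: 3
  morning morning mind: 1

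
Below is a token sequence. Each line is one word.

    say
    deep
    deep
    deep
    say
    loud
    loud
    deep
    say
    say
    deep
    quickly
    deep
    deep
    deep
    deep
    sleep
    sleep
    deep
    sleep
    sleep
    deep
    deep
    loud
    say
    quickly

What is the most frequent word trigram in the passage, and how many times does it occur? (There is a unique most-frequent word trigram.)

Trigram frequencies (highest first):
  deep deep deep: 3
  deep sleep sleep: 2
  sleep sleep deep: 2
  say deep deep: 1
  deep deep say: 1
  deep say loud: 1
  … (14 more, each ≤ 1)

"deep deep deep", 3 times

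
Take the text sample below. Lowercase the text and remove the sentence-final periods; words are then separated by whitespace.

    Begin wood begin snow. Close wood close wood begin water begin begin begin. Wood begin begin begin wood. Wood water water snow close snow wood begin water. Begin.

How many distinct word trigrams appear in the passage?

28 tokens → 26 trigram windows in total.
Repeated trigrams (each contributes count−1 duplicates):
  begin begin begin: 2
  begin begin wood: 2
  begin water begin: 2
  begin wood begin: 2
  wood begin water: 2
5 duplicate windows → 26 − 5 = 21 distinct.

21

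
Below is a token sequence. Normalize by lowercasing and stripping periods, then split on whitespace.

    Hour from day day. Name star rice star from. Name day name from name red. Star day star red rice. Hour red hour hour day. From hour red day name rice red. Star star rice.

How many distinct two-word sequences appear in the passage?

35 tokens → 34 bigram windows in total.
Repeated bigrams (each contributes count−1 duplicates):
  day name: 3
  from name: 2
  hour red: 2
  red star: 2
  star rice: 2
6 duplicate windows → 34 − 6 = 28 distinct.

28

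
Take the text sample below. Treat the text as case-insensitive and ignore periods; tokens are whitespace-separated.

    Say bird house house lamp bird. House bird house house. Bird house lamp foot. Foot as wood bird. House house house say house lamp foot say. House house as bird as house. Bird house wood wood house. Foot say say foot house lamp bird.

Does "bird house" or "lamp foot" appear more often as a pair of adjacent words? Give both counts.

"bird house" (6 vs 2)

"bird house": 6 occurrences
"lamp foot": 2 occurrences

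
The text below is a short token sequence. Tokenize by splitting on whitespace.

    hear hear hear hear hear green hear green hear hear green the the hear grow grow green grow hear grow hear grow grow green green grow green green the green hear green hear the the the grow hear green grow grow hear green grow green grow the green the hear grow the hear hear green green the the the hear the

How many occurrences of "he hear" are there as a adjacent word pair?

Scanning the 60 overlapping bigram windows for "he hear":
  (none found)

0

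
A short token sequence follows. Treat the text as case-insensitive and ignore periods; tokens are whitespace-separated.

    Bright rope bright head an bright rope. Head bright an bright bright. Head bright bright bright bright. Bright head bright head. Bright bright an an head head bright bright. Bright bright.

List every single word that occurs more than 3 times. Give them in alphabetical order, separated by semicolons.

Unigram counts meeting the condition (more than 3 times):
  an: 4
  bright: 18
  head: 7

an; bright; head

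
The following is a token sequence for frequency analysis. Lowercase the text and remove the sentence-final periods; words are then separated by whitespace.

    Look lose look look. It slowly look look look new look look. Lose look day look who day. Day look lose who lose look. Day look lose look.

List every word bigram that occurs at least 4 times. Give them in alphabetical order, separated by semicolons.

look look; look lose; lose look

Bigram counts meeting the condition (at least 4 times):
  look look: 4
  look lose: 4
  lose look: 4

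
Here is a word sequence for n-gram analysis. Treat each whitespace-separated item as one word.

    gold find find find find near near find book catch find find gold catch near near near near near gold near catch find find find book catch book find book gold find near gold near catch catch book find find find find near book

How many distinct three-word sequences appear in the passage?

30

44 tokens → 42 trigram windows in total.
Repeated trigrams (each contributes count−1 duplicates):
  find find find: 5
  near near near: 3
  catch book find: 2
  catch find find: 2
  find book catch: 2
  find find near: 2
  gold near catch: 2
  near gold near: 2
12 duplicate windows → 42 − 12 = 30 distinct.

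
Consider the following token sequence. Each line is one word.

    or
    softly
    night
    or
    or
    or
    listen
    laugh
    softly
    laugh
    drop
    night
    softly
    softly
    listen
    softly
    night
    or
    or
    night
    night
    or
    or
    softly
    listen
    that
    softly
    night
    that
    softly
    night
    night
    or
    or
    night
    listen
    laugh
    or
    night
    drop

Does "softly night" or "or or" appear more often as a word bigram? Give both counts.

"softly night": 4 occurrences
"or or": 5 occurrences

"or or" (5 vs 4)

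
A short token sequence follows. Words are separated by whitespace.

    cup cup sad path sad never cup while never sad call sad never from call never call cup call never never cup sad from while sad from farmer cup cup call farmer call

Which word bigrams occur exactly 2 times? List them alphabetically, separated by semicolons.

Bigram counts meeting the condition (exactly 2 times):
  call never: 2
  cup call: 2
  cup cup: 2
  cup sad: 2
  never cup: 2
  sad from: 2
  sad never: 2

call never; cup call; cup cup; cup sad; never cup; sad from; sad never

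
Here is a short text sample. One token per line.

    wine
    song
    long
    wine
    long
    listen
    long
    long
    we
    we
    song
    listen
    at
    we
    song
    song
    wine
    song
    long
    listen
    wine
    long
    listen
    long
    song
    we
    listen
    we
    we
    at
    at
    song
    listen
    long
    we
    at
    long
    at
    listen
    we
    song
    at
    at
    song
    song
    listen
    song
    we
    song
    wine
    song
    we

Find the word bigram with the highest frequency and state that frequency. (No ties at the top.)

"we song", 4 times

Bigram frequencies (highest first):
  we song: 4
  wine song: 3
  long listen: 3
  listen long: 3
  song listen: 3
  song we: 3
  … (22 more, each ≤ 2)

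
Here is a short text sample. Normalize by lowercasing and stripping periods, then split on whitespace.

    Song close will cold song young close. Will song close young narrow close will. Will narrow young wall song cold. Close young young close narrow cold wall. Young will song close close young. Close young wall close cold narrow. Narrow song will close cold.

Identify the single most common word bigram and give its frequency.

Bigram frequencies (highest first):
  close young: 4
  song close: 3
  close will: 3
  young close: 3
  will song: 2
  young wall: 2
  … (25 more, each ≤ 2)

"close young", 4 times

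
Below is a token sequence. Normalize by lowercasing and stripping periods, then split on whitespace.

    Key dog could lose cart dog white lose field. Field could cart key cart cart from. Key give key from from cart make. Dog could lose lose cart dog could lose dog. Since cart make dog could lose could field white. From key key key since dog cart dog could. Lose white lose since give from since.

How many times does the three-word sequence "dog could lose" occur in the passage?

5

Scanning the 55 overlapping trigram windows for "dog could lose":
  position 2–4: dog could lose
  position 24–26: dog could lose
  position 29–31: dog could lose
  position 36–38: dog could lose
  position 49–51: dog could lose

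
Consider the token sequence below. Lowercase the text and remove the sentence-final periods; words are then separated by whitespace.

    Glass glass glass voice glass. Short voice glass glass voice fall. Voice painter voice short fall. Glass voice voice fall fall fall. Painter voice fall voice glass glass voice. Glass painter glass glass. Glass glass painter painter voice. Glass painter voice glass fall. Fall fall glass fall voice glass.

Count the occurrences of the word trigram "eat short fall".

0

Scanning the 47 overlapping trigram windows for "eat short fall":
  (none found)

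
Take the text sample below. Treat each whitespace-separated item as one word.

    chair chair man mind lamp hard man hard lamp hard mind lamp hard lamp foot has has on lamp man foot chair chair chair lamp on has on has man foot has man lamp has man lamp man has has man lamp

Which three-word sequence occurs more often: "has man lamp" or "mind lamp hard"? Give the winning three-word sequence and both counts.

"has man lamp": 3 occurrences
"mind lamp hard": 2 occurrences

"has man lamp" (3 vs 2)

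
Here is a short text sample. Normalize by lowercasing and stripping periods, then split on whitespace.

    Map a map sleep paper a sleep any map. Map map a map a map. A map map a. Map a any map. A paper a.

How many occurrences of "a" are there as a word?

9

Scanning the 26 tokens for "a":
  position 2: a
  position 6: a
  position 12: a
  position 14: a
  position 16: a
  position 19: a
  position 21: a
  position 24: a
  position 26: a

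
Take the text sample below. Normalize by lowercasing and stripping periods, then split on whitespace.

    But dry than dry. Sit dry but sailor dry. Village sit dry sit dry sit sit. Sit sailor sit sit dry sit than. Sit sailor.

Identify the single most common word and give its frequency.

Unigram frequencies (highest first):
  sit: 10
  dry: 7
  sailor: 3
  but: 2
  than: 2
  village: 1

"sit", 10 times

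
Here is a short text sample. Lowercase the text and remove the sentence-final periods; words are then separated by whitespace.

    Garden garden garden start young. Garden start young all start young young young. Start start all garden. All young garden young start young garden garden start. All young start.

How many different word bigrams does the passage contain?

14

29 tokens → 28 bigram windows in total.
Repeated bigrams (each contributes count−1 duplicates):
  start young: 4
  garden garden: 3
  garden start: 3
  young garden: 3
  young start: 3
  all young: 2
  start all: 2
  young young: 2
14 duplicate windows → 28 − 14 = 14 distinct.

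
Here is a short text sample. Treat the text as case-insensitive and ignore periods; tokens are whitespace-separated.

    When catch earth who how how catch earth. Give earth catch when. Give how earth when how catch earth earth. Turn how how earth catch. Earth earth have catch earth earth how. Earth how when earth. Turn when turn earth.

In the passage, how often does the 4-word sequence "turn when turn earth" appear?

Scanning the 37 overlapping 4-gram windows for "turn when turn earth":
  position 37–40: turn when turn earth

1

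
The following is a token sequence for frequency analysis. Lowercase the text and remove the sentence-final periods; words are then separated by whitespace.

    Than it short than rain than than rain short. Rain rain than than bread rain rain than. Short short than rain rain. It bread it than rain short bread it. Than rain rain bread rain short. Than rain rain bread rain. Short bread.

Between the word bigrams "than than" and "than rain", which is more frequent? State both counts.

"than than": 2 occurrences
"than rain": 6 occurrences

"than rain" (6 vs 2)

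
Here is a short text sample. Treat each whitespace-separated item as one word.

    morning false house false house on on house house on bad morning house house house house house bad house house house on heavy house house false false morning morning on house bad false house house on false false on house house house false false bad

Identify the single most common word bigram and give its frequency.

Bigram frequencies (highest first):
  house house: 11
  house on: 4
  false house: 3
  house false: 3
  on house: 3
  false false: 3
  … (16 more, each ≤ 2)

"house house", 11 times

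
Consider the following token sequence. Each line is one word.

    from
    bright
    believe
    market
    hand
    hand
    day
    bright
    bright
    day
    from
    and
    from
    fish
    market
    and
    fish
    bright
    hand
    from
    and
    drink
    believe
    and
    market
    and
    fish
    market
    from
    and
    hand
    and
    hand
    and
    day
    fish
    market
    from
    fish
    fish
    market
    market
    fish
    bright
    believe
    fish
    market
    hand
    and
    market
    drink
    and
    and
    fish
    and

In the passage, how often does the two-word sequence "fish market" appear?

Scanning the 54 overlapping bigram windows for "fish market":
  position 14–15: fish market
  position 27–28: fish market
  position 36–37: fish market
  position 40–41: fish market
  position 46–47: fish market

5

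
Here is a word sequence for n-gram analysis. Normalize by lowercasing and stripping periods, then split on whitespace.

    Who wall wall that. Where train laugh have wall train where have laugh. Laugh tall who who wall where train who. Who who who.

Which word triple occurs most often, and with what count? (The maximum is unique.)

Trigram frequencies (highest first):
  who who who: 2
  who wall wall: 1
  wall wall that: 1
  wall that where: 1
  that where train: 1
  where train laugh: 1
  … (15 more, each ≤ 1)

"who who who", 2 times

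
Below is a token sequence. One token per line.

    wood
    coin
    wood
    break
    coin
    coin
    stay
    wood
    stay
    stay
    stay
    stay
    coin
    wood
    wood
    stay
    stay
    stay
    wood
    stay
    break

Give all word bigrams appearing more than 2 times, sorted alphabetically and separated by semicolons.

stay stay; wood stay

Bigram counts meeting the condition (more than 2 times):
  stay stay: 5
  wood stay: 3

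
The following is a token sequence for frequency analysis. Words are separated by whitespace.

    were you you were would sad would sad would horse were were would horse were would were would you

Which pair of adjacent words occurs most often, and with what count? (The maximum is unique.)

"were would", 4 times

Bigram frequencies (highest first):
  were would: 4
  would sad: 2
  sad would: 2
  would horse: 2
  horse were: 2
  were you: 1
  … (5 more, each ≤ 1)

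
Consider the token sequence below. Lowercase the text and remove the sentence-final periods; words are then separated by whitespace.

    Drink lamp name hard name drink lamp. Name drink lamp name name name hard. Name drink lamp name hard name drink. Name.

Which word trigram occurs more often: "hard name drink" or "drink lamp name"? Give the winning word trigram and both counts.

"drink lamp name" (4 vs 3)

"hard name drink": 3 occurrences
"drink lamp name": 4 occurrences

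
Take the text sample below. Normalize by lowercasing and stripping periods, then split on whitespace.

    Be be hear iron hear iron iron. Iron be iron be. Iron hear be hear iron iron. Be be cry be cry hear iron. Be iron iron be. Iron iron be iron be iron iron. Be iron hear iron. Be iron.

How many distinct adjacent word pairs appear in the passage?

11

41 tokens → 40 bigram windows in total.
Repeated bigrams (each contributes count−1 duplicates):
  iron be: 9
  be iron: 8
  iron iron: 6
  hear iron: 5
  iron hear: 3
  be be: 2
  be cry: 2
  be hear: 2
29 duplicate windows → 40 − 29 = 11 distinct.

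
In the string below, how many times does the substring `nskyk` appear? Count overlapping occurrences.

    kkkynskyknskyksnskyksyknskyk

Sliding a length-5 window over the 28 characters (24 positions):
  position 5–9: nskyk
  position 10–14: nskyk
  position 16–20: nskyk
  position 24–28: nskyk

4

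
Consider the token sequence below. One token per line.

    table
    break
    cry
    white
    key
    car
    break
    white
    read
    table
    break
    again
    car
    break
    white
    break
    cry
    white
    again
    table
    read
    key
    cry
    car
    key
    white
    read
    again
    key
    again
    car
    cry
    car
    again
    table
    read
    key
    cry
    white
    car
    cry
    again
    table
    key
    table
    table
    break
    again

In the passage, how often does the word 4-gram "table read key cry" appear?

Scanning the 45 overlapping 4-gram windows for "table read key cry":
  position 20–23: table read key cry
  position 35–38: table read key cry

2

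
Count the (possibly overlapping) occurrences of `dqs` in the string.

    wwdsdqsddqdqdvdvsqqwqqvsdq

1

Sliding a length-3 window over the 26 characters (24 positions):
  position 5–7: dqs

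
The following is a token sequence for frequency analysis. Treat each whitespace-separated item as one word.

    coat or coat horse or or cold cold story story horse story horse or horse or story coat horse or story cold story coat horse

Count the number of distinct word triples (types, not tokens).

25 tokens → 23 trigram windows in total.
Repeated trigrams (each contributes count−1 duplicates):
  coat horse or: 2
  horse or story: 2
  story coat horse: 2
3 duplicate windows → 23 − 3 = 20 distinct.

20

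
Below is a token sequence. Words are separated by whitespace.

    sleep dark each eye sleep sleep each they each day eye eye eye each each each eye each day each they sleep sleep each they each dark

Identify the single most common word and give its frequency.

"each", 10 times

Unigram frequencies (highest first):
  each: 10
  sleep: 5
  eye: 5
  they: 3
  dark: 2
  day: 2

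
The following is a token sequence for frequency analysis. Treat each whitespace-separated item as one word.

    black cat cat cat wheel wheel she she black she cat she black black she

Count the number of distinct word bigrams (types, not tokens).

15 tokens → 14 bigram windows in total.
Repeated bigrams (each contributes count−1 duplicates):
  black she: 2
  cat cat: 2
  she black: 2
3 duplicate windows → 14 − 3 = 11 distinct.

11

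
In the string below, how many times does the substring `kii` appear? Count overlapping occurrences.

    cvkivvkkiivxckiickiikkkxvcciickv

Sliding a length-3 window over the 32 characters (30 positions):
  position 8–10: kii
  position 14–16: kii
  position 18–20: kii

3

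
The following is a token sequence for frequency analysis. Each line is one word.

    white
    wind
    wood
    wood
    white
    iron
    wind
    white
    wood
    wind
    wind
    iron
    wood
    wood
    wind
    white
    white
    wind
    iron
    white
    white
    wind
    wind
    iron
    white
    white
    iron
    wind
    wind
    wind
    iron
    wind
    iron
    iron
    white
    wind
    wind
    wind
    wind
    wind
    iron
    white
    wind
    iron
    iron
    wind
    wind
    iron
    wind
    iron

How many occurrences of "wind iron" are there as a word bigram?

Scanning the 49 overlapping bigram windows for "wind iron":
  position 11–12: wind iron
  position 18–19: wind iron
  position 23–24: wind iron
  position 30–31: wind iron
  position 32–33: wind iron
  position 40–41: wind iron
  position 43–44: wind iron
  position 47–48: wind iron
  position 49–50: wind iron

9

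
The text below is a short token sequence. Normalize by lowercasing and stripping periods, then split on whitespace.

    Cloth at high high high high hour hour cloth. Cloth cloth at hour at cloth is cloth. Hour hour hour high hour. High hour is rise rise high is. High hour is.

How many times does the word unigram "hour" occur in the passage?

Scanning the 32 tokens for "hour":
  position 7: hour
  position 8: hour
  position 13: hour
  position 18: hour
  position 19: hour
  position 20: hour
  position 22: hour
  position 24: hour
  position 31: hour

9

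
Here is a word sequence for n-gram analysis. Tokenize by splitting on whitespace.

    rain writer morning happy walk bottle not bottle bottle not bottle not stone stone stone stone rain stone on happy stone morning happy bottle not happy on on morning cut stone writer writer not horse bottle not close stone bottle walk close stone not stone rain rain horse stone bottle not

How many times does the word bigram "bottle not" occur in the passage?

6

Scanning the 50 overlapping bigram windows for "bottle not":
  position 6–7: bottle not
  position 9–10: bottle not
  position 11–12: bottle not
  position 24–25: bottle not
  position 36–37: bottle not
  position 50–51: bottle not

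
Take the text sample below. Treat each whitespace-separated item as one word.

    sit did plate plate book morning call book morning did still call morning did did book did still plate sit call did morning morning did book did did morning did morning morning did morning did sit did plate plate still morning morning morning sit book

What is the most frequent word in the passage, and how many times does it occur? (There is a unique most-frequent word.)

Unigram frequencies (highest first):
  did: 13
  morning: 12
  plate: 5
  book: 5
  sit: 4
  call: 3
  … (1 more, each ≤ 3)

"did", 13 times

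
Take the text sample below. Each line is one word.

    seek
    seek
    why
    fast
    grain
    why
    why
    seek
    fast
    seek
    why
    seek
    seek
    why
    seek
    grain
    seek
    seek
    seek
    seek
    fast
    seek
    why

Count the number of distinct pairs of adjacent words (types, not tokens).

23 tokens → 22 bigram windows in total.
Repeated bigrams (each contributes count−1 duplicates):
  seek seek: 5
  seek why: 4
  why seek: 3
  fast seek: 2
  seek fast: 2
11 duplicate windows → 22 − 11 = 11 distinct.

11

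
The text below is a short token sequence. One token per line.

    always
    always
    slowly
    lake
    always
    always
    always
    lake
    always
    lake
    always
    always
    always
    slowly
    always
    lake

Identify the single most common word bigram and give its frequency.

"always always", 5 times

Bigram frequencies (highest first):
  always always: 5
  lake always: 3
  always lake: 3
  always slowly: 2
  slowly lake: 1
  slowly always: 1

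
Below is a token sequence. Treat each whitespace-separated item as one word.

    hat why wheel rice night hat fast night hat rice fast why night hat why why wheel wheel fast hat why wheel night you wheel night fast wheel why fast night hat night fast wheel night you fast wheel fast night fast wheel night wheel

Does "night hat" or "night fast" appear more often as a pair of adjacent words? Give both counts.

"night hat": 4 occurrences
"night fast": 3 occurrences

"night hat" (4 vs 3)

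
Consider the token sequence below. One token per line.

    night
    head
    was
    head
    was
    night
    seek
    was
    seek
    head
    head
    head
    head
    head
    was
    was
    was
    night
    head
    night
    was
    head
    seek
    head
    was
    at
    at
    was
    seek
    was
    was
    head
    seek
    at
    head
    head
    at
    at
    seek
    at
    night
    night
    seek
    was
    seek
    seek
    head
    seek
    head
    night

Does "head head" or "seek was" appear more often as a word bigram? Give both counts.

"head head": 5 occurrences
"seek was": 3 occurrences

"head head" (5 vs 3)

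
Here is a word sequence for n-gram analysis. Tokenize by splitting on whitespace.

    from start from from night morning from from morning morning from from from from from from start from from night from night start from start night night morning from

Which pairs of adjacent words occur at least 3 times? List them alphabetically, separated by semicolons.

Bigram counts meeting the condition (at least 3 times):
  from from: 8
  from night: 3
  from start: 3
  morning from: 3
  start from: 3

from from; from night; from start; morning from; start from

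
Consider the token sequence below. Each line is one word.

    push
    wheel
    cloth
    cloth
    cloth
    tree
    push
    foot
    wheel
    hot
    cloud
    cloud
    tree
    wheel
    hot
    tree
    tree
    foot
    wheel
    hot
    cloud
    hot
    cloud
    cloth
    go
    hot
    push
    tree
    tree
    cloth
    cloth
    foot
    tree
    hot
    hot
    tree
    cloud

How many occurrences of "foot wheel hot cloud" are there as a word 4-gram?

Scanning the 34 overlapping 4-gram windows for "foot wheel hot cloud":
  position 8–11: foot wheel hot cloud
  position 18–21: foot wheel hot cloud

2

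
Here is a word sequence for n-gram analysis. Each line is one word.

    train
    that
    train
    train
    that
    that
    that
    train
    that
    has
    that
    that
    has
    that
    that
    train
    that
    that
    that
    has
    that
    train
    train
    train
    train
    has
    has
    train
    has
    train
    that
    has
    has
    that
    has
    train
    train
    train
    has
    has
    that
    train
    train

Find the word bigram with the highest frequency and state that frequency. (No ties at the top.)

"train train", 7 times

Bigram frequencies (highest first):
  train train: 7
  that that: 6
  train that: 5
  that train: 5
  that has: 5
  has that: 5
  … (3 more, each ≤ 3)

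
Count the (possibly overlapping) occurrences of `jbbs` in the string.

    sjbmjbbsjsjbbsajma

2

Sliding a length-4 window over the 18 characters (15 positions):
  position 5–8: jbbs
  position 11–14: jbbs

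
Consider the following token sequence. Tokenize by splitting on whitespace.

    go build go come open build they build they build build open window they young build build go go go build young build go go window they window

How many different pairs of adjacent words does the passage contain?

28 tokens → 27 bigram windows in total.
Repeated bigrams (each contributes count−1 duplicates):
  build go: 3
  go go: 3
  build build: 2
  build they: 2
  go build: 2
  they build: 2
  window they: 2
  young build: 2
10 duplicate windows → 27 − 10 = 17 distinct.

17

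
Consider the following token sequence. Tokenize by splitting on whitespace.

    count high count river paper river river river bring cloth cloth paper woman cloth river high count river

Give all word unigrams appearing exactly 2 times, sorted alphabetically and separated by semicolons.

Unigram counts meeting the condition (exactly 2 times):
  high: 2
  paper: 2

high; paper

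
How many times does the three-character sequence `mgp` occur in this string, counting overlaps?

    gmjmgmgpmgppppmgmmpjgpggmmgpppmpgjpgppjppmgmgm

3

Sliding a length-3 window over the 46 characters (44 positions):
  position 6–8: mgp
  position 9–11: mgp
  position 26–28: mgp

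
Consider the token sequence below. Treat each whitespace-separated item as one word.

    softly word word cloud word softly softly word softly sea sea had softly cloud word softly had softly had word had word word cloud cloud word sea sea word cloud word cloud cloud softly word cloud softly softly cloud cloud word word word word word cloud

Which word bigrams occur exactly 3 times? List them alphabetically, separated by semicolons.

cloud cloud; softly word; word softly

Bigram counts meeting the condition (exactly 3 times):
  cloud cloud: 3
  softly word: 3
  word softly: 3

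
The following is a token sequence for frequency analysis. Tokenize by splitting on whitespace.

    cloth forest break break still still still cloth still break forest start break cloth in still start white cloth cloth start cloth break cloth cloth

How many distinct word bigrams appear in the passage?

25 tokens → 24 bigram windows in total.
Repeated bigrams (each contributes count−1 duplicates):
  break cloth: 2
  cloth cloth: 2
  still still: 2
3 duplicate windows → 24 − 3 = 21 distinct.

21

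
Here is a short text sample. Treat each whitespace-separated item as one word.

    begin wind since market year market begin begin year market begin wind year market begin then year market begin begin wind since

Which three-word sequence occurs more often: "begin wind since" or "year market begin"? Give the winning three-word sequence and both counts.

"begin wind since": 2 occurrences
"year market begin": 4 occurrences

"year market begin" (4 vs 2)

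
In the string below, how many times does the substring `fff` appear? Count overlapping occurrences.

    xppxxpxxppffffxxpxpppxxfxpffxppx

Sliding a length-3 window over the 32 characters (30 positions):
  position 11–13: fff
  position 12–14: fff

2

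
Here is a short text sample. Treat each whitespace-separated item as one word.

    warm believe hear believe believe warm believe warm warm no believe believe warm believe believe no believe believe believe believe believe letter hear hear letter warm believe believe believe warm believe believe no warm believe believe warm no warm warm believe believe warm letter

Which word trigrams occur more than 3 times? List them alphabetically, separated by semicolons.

believe believe believe; believe believe warm; warm believe believe

Trigram counts meeting the condition (more than 3 times):
  believe believe believe: 4
  believe believe warm: 5
  warm believe believe: 5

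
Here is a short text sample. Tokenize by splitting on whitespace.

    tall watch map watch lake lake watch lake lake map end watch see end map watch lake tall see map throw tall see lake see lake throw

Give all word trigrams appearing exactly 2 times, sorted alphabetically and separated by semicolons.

map watch lake; watch lake lake

Trigram counts meeting the condition (exactly 2 times):
  map watch lake: 2
  watch lake lake: 2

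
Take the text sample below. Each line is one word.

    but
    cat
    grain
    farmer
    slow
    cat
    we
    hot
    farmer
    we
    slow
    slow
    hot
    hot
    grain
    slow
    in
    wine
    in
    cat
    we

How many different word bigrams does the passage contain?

21 tokens → 20 bigram windows in total.
Repeated bigrams (each contributes count−1 duplicates):
  cat we: 2
1 duplicate windows → 20 − 1 = 19 distinct.

19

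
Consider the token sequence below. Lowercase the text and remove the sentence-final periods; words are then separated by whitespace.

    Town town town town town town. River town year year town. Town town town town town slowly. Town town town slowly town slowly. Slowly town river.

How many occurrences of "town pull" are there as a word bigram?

0

Scanning the 25 overlapping bigram windows for "town pull":
  (none found)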